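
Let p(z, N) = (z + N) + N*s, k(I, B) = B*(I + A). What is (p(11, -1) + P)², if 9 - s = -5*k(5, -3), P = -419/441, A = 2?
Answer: 2146190929/194481 ≈ 11035.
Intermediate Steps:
k(I, B) = B*(2 + I) (k(I, B) = B*(I + 2) = B*(2 + I))
P = -419/441 (P = -419*1/441 = -419/441 ≈ -0.95011)
s = -96 (s = 9 - (-5)*(-3*(2 + 5)) = 9 - (-5)*(-3*7) = 9 - (-5)*(-21) = 9 - 1*105 = 9 - 105 = -96)
p(z, N) = z - 95*N (p(z, N) = (z + N) + N*(-96) = (N + z) - 96*N = z - 95*N)
(p(11, -1) + P)² = ((11 - 95*(-1)) - 419/441)² = ((11 + 95) - 419/441)² = (106 - 419/441)² = (46327/441)² = 2146190929/194481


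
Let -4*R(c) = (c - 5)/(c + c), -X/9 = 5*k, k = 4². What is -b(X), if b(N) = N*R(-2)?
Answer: -315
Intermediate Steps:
k = 16
X = -720 (X = -45*16 = -9*80 = -720)
R(c) = -(-5 + c)/(8*c) (R(c) = -(c - 5)/(4*(c + c)) = -(-5 + c)/(4*(2*c)) = -(-5 + c)*1/(2*c)/4 = -(-5 + c)/(8*c))
b(N) = -7*N/16 (b(N) = N*((⅛)*(5 - 1*(-2))/(-2)) = N*((⅛)*(-½)*(5 + 2)) = N*((⅛)*(-½)*7) = N*(-7/16) = -7*N/16)
-b(X) = -(-7)*(-720)/16 = -1*315 = -315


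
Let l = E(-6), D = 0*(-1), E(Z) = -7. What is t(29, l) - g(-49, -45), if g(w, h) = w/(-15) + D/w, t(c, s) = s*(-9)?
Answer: 896/15 ≈ 59.733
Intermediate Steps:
D = 0
l = -7
t(c, s) = -9*s
g(w, h) = -w/15 (g(w, h) = w/(-15) + 0/w = w*(-1/15) + 0 = -w/15 + 0 = -w/15)
t(29, l) - g(-49, -45) = -9*(-7) - (-1)*(-49)/15 = 63 - 1*49/15 = 63 - 49/15 = 896/15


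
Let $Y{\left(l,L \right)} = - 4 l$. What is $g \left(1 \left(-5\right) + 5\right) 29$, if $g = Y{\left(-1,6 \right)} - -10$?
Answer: $0$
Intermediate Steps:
$g = 14$ ($g = \left(-4\right) \left(-1\right) - -10 = 4 + 10 = 14$)
$g \left(1 \left(-5\right) + 5\right) 29 = 14 \left(1 \left(-5\right) + 5\right) 29 = 14 \left(-5 + 5\right) 29 = 14 \cdot 0 \cdot 29 = 0 \cdot 29 = 0$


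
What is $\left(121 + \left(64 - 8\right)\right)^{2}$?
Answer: $31329$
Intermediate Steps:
$\left(121 + \left(64 - 8\right)\right)^{2} = \left(121 + 56\right)^{2} = 177^{2} = 31329$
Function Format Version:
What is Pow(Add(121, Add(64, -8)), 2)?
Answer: 31329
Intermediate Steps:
Pow(Add(121, Add(64, -8)), 2) = Pow(Add(121, 56), 2) = Pow(177, 2) = 31329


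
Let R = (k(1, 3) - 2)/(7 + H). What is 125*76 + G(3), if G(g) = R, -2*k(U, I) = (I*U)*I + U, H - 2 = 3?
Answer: 113993/12 ≈ 9499.4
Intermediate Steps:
H = 5 (H = 2 + 3 = 5)
k(U, I) = -U/2 - U*I²/2 (k(U, I) = -((I*U)*I + U)/2 = -(U*I² + U)/2 = -(U + U*I²)/2 = -U/2 - U*I²/2)
R = -7/12 (R = (-½*1*(1 + 3²) - 2)/(7 + 5) = (-½*1*(1 + 9) - 2)/12 = (-½*1*10 - 2)*(1/12) = (-5 - 2)*(1/12) = -7*1/12 = -7/12 ≈ -0.58333)
G(g) = -7/12
125*76 + G(3) = 125*76 - 7/12 = 9500 - 7/12 = 113993/12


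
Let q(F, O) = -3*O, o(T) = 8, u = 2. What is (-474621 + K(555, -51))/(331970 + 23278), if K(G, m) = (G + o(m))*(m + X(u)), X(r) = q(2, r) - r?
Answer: -253919/177624 ≈ -1.4295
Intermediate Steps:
X(r) = -4*r (X(r) = -3*r - r = -4*r)
K(G, m) = (-8 + m)*(8 + G) (K(G, m) = (G + 8)*(m - 4*2) = (8 + G)*(m - 8) = (8 + G)*(-8 + m) = (-8 + m)*(8 + G))
(-474621 + K(555, -51))/(331970 + 23278) = (-474621 + (-64 - 8*555 + 8*(-51) + 555*(-51)))/(331970 + 23278) = (-474621 + (-64 - 4440 - 408 - 28305))/355248 = (-474621 - 33217)*(1/355248) = -507838*1/355248 = -253919/177624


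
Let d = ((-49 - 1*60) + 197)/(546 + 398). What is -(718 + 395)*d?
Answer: -12243/118 ≈ -103.75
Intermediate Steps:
d = 11/118 (d = ((-49 - 60) + 197)/944 = (-109 + 197)*(1/944) = 88*(1/944) = 11/118 ≈ 0.093220)
-(718 + 395)*d = -(718 + 395)*11/118 = -1113*11/118 = -1*12243/118 = -12243/118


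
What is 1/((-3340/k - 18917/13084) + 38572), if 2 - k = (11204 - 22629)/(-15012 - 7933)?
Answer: 90188012/3278059734143 ≈ 2.7513e-5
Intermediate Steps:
k = 6893/4589 (k = 2 - (11204 - 22629)/(-15012 - 7933) = 2 - (-11425)/(-22945) = 2 - (-11425)*(-1)/22945 = 2 - 1*2285/4589 = 2 - 2285/4589 = 6893/4589 ≈ 1.5021)
1/((-3340/k - 18917/13084) + 38572) = 1/((-3340/6893/4589 - 18917/13084) + 38572) = 1/((-3340*4589/6893 - 18917*1/13084) + 38572) = 1/((-15327260/6893 - 18917/13084) + 38572) = 1/(-200672264721/90188012 + 38572) = 1/(3278059734143/90188012) = 90188012/3278059734143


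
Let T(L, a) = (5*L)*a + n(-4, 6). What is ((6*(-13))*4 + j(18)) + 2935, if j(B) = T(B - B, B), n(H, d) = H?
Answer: 2619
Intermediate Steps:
T(L, a) = -4 + 5*L*a (T(L, a) = (5*L)*a - 4 = 5*L*a - 4 = -4 + 5*L*a)
j(B) = -4 (j(B) = -4 + 5*(B - B)*B = -4 + 5*0*B = -4 + 0 = -4)
((6*(-13))*4 + j(18)) + 2935 = ((6*(-13))*4 - 4) + 2935 = (-78*4 - 4) + 2935 = (-312 - 4) + 2935 = -316 + 2935 = 2619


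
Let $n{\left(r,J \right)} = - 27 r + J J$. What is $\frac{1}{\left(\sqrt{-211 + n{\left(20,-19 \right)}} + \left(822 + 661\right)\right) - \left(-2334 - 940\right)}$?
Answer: $\frac{4757}{22629439} - \frac{i \sqrt{390}}{22629439} \approx 0.00021021 - 8.7269 \cdot 10^{-7} i$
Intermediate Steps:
$n{\left(r,J \right)} = J^{2} - 27 r$ ($n{\left(r,J \right)} = - 27 r + J^{2} = J^{2} - 27 r$)
$\frac{1}{\left(\sqrt{-211 + n{\left(20,-19 \right)}} + \left(822 + 661\right)\right) - \left(-2334 - 940\right)} = \frac{1}{\left(\sqrt{-211 + \left(\left(-19\right)^{2} - 540\right)} + \left(822 + 661\right)\right) - \left(-2334 - 940\right)} = \frac{1}{\left(\sqrt{-211 + \left(361 - 540\right)} + 1483\right) - -3274} = \frac{1}{\left(\sqrt{-211 - 179} + 1483\right) + 3274} = \frac{1}{\left(\sqrt{-390} + 1483\right) + 3274} = \frac{1}{\left(i \sqrt{390} + 1483\right) + 3274} = \frac{1}{\left(1483 + i \sqrt{390}\right) + 3274} = \frac{1}{4757 + i \sqrt{390}}$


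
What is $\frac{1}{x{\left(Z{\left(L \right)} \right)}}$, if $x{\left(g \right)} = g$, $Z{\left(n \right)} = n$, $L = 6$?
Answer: $\frac{1}{6} \approx 0.16667$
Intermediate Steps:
$\frac{1}{x{\left(Z{\left(L \right)} \right)}} = \frac{1}{6}$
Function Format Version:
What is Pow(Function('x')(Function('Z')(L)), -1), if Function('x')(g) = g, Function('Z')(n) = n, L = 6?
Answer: Rational(1, 6) ≈ 0.16667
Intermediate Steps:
Pow(Function('x')(Function('Z')(L)), -1) = Pow(6, -1) = Rational(1, 6)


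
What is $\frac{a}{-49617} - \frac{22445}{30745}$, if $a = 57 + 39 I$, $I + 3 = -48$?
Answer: $- \frac{70283615}{101698311} \approx -0.6911$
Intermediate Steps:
$I = -51$ ($I = -3 - 48 = -51$)
$a = -1932$ ($a = 57 + 39 \left(-51\right) = 57 - 1989 = -1932$)
$\frac{a}{-49617} - \frac{22445}{30745} = - \frac{1932}{-49617} - \frac{22445}{30745} = \left(-1932\right) \left(- \frac{1}{49617}\right) - \frac{4489}{6149} = \frac{644}{16539} - \frac{4489}{6149} = - \frac{70283615}{101698311}$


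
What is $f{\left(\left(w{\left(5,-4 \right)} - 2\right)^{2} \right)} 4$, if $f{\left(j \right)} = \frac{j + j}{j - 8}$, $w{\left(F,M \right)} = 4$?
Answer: $-8$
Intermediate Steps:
$f{\left(j \right)} = \frac{2 j}{-8 + j}$
$f{\left(\left(w{\left(5,-4 \right)} - 2\right)^{2} \right)} 4 = \frac{2 \left(4 - 2\right)^{2}}{-8 + \left(4 - 2\right)^{2}} \cdot 4 = \frac{2 \cdot 2^{2}}{-8 + 2^{2}} \cdot 4 = 2 \cdot 4 \frac{1}{-8 + 4} \cdot 4 = 2 \cdot 4 \frac{1}{-4} \cdot 4 = 2 \cdot 4 \left(- \frac{1}{4}\right) 4 = \left(-2\right) 4 = -8$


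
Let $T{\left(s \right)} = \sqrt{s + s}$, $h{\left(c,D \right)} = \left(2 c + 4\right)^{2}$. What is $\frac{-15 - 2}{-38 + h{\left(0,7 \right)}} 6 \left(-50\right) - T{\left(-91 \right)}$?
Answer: $- \frac{2550}{11} - i \sqrt{182} \approx -231.82 - 13.491 i$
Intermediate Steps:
$h{\left(c,D \right)} = \left(4 + 2 c\right)^{2}$
$T{\left(s \right)} = \sqrt{2} \sqrt{s}$ ($T{\left(s \right)} = \sqrt{2 s} = \sqrt{2} \sqrt{s}$)
$\frac{-15 - 2}{-38 + h{\left(0,7 \right)}} 6 \left(-50\right) - T{\left(-91 \right)} = \frac{-15 - 2}{-38 + 4 \left(2 + 0\right)^{2}} \cdot 6 \left(-50\right) - \sqrt{2} \sqrt{-91} = - \frac{17}{-38 + 4 \cdot 2^{2}} \cdot 6 \left(-50\right) - \sqrt{2} i \sqrt{91} = - \frac{17}{-38 + 4 \cdot 4} \cdot 6 \left(-50\right) - i \sqrt{182} = - \frac{17}{-38 + 16} \cdot 6 \left(-50\right) - i \sqrt{182} = - \frac{17}{-22} \cdot 6 \left(-50\right) - i \sqrt{182} = \left(-17\right) \left(- \frac{1}{22}\right) 6 \left(-50\right) - i \sqrt{182} = \frac{17}{22} \cdot 6 \left(-50\right) - i \sqrt{182} = \frac{51}{11} \left(-50\right) - i \sqrt{182} = - \frac{2550}{11} - i \sqrt{182}$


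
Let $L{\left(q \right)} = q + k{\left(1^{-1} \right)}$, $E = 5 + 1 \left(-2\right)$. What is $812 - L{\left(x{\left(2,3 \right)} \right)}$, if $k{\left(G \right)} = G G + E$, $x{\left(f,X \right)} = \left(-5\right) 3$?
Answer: $823$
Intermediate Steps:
$x{\left(f,X \right)} = -15$
$E = 3$ ($E = 5 - 2 = 3$)
$k{\left(G \right)} = 3 + G^{2}$ ($k{\left(G \right)} = G G + 3 = G^{2} + 3 = 3 + G^{2}$)
$L{\left(q \right)} = 4 + q$ ($L{\left(q \right)} = q + \left(3 + \left(1^{-1}\right)^{2}\right) = q + \left(3 + 1^{2}\right) = q + \left(3 + 1\right) = q + 4 = 4 + q$)
$812 - L{\left(x{\left(2,3 \right)} \right)} = 812 - \left(4 - 15\right) = 812 - -11 = 812 + 11 = 823$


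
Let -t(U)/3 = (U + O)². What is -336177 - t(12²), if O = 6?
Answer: -268677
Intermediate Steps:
t(U) = -3*(6 + U)² (t(U) = -3*(U + 6)² = -3*(6 + U)²)
-336177 - t(12²) = -336177 - (-3)*(6 + 12²)² = -336177 - (-3)*(6 + 144)² = -336177 - (-3)*150² = -336177 - (-3)*22500 = -336177 - 1*(-67500) = -336177 + 67500 = -268677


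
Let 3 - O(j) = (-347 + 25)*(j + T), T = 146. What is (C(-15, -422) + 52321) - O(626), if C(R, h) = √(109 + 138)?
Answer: -196266 + √247 ≈ -1.9625e+5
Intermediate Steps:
C(R, h) = √247
O(j) = 47015 + 322*j (O(j) = 3 - (-347 + 25)*(j + 146) = 3 - (-322)*(146 + j) = 3 - (-47012 - 322*j) = 3 + (47012 + 322*j) = 47015 + 322*j)
(C(-15, -422) + 52321) - O(626) = (√247 + 52321) - (47015 + 322*626) = (52321 + √247) - (47015 + 201572) = (52321 + √247) - 1*248587 = (52321 + √247) - 248587 = -196266 + √247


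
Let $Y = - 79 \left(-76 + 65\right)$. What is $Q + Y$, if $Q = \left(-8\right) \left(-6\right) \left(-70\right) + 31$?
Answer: $-2460$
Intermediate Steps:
$Q = -3329$ ($Q = 48 \left(-70\right) + 31 = -3360 + 31 = -3329$)
$Y = 869$ ($Y = \left(-79\right) \left(-11\right) = 869$)
$Q + Y = -3329 + 869 = -2460$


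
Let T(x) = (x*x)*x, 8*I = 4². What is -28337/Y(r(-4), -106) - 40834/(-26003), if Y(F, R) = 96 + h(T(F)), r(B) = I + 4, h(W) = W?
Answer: -724106803/8112936 ≈ -89.253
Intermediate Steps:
I = 2 (I = (⅛)*4² = (⅛)*16 = 2)
T(x) = x³ (T(x) = x²*x = x³)
r(B) = 6 (r(B) = 2 + 4 = 6)
Y(F, R) = 96 + F³
-28337/Y(r(-4), -106) - 40834/(-26003) = -28337/(96 + 6³) - 40834/(-26003) = -28337/(96 + 216) - 40834*(-1/26003) = -28337/312 + 40834/26003 = -724106803/8112936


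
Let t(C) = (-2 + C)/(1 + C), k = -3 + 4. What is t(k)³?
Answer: -⅛ ≈ -0.12500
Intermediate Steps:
k = 1
t(C) = (-2 + C)/(1 + C)
t(k)³ = ((-2 + 1)/(1 + 1))³ = (-1/2)³ = ((½)*(-1))³ = (-½)³ = -⅛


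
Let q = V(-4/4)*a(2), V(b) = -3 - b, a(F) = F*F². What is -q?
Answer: 16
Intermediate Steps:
a(F) = F³
q = -16 (q = (-3 - (-4)/4)*2³ = (-3 - (-4)/4)*8 = (-3 - 1*(-1))*8 = (-3 + 1)*8 = -2*8 = -16)
-q = -1*(-16) = 16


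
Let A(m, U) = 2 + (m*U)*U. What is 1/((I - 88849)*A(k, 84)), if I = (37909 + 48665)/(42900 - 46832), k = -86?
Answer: 983/53011398774347 ≈ 1.8543e-11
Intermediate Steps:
I = -43287/1966 (I = 86574/(-3932) = 86574*(-1/3932) = -43287/1966 ≈ -22.018)
A(m, U) = 2 + m*U² (A(m, U) = 2 + (U*m)*U = 2 + m*U²)
1/((I - 88849)*A(k, 84)) = 1/((-43287/1966 - 88849)*(2 - 86*84²)) = 1/((-174720421/1966)*(2 - 86*7056)) = -1966/(174720421*(2 - 606816)) = -1966/174720421/(-606814) = -1966/174720421*(-1/606814) = 983/53011398774347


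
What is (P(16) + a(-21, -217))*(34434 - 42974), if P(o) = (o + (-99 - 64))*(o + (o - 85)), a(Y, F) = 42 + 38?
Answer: -67218340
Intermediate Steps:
a(Y, F) = 80
P(o) = (-163 + o)*(-85 + 2*o) (P(o) = (o - 163)*(o + (-85 + o)) = (-163 + o)*(-85 + 2*o))
(P(16) + a(-21, -217))*(34434 - 42974) = ((13855 - 411*16 + 2*16²) + 80)*(34434 - 42974) = ((13855 - 6576 + 2*256) + 80)*(-8540) = ((13855 - 6576 + 512) + 80)*(-8540) = (7791 + 80)*(-8540) = 7871*(-8540) = -67218340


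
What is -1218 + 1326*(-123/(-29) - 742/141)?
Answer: -3505484/1363 ≈ -2571.9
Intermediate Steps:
-1218 + 1326*(-123/(-29) - 742/141) = -1218 + 1326*(-123*(-1/29) - 742*1/141) = -1218 + 1326*(123/29 - 742/141) = -1218 + 1326*(-4175/4089) = -1218 - 1845350/1363 = -3505484/1363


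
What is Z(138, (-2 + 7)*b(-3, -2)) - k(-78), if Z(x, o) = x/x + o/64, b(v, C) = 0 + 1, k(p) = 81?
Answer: -5115/64 ≈ -79.922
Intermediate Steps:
b(v, C) = 1
Z(x, o) = 1 + o/64 (Z(x, o) = 1 + o*(1/64) = 1 + o/64)
Z(138, (-2 + 7)*b(-3, -2)) - k(-78) = (1 + ((-2 + 7)*1)/64) - 1*81 = (1 + (5*1)/64) - 81 = (1 + (1/64)*5) - 81 = (1 + 5/64) - 81 = 69/64 - 81 = -5115/64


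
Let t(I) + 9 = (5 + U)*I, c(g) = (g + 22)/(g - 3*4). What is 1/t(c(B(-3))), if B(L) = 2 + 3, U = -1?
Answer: -7/171 ≈ -0.040936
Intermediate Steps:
B(L) = 5
c(g) = (22 + g)/(-12 + g) (c(g) = (22 + g)/(g - 12) = (22 + g)/(-12 + g))
t(I) = -9 + 4*I (t(I) = -9 + (5 - 1)*I = -9 + 4*I)
1/t(c(B(-3))) = 1/(-9 + 4*((22 + 5)/(-12 + 5))) = 1/(-9 + 4*(27/(-7))) = 1/(-9 + 4*(-⅐*27)) = 1/(-9 + 4*(-27/7)) = 1/(-9 - 108/7) = 1/(-171/7) = -7/171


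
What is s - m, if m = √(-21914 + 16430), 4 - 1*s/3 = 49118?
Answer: -147342 - 2*I*√1371 ≈ -1.4734e+5 - 74.054*I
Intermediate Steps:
s = -147342 (s = 12 - 3*49118 = 12 - 147354 = -147342)
m = 2*I*√1371 (m = √(-5484) = 2*I*√1371 ≈ 74.054*I)
s - m = -147342 - 2*I*√1371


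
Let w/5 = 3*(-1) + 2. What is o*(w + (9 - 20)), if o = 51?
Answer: -816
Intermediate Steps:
w = -5 (w = 5*(3*(-1) + 2) = 5*(-3 + 2) = 5*(-1) = -5)
o*(w + (9 - 20)) = 51*(-5 + (9 - 20)) = 51*(-5 - 11) = 51*(-16) = -816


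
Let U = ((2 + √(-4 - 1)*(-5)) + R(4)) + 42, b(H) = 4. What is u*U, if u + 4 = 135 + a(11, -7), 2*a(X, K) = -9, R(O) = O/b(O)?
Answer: 11385/2 - 1265*I*√5/2 ≈ 5692.5 - 1414.3*I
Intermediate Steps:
R(O) = O/4
a(X, K) = -9/2 (a(X, K) = (½)*(-9) = -9/2)
U = 45 - 5*I*√5 (U = ((2 + √(-4 - 1)*(-5)) + (¼)*4) + 42 = ((2 + √(-5)*(-5)) + 1) + 42 = ((2 + (I*√5)*(-5)) + 1) + 42 = ((2 - 5*I*√5) + 1) + 42 = (3 - 5*I*√5) + 42 = 45 - 5*I*√5 ≈ 45.0 - 11.18*I)
u = 253/2 (u = -4 + (135 - 9/2) = -4 + 261/2 = 253/2 ≈ 126.50)
u*U = 253*(45 - 5*I*√5)/2 = 11385/2 - 1265*I*√5/2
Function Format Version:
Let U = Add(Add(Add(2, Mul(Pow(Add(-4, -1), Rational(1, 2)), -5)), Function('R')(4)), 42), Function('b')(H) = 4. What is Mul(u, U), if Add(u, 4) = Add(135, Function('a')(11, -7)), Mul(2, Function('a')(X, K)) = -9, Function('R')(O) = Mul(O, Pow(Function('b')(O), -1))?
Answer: Add(Rational(11385, 2), Mul(Rational(-1265, 2), I, Pow(5, Rational(1, 2)))) ≈ Add(5692.5, Mul(-1414.3, I))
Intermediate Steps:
Function('R')(O) = Mul(Rational(1, 4), O) (Function('R')(O) = Mul(O, Pow(4, -1)) = Mul(O, Rational(1, 4)) = Mul(Rational(1, 4), O))
Function('a')(X, K) = Rational(-9, 2) (Function('a')(X, K) = Mul(Rational(1, 2), -9) = Rational(-9, 2))
U = Add(45, Mul(-5, I, Pow(5, Rational(1, 2)))) (U = Add(Add(Add(2, Mul(Pow(Add(-4, -1), Rational(1, 2)), -5)), Mul(Rational(1, 4), 4)), 42) = Add(Add(Add(2, Mul(Pow(-5, Rational(1, 2)), -5)), 1), 42) = Add(Add(Add(2, Mul(Mul(I, Pow(5, Rational(1, 2))), -5)), 1), 42) = Add(Add(Add(2, Mul(-5, I, Pow(5, Rational(1, 2)))), 1), 42) = Add(Add(3, Mul(-5, I, Pow(5, Rational(1, 2)))), 42) = Add(45, Mul(-5, I, Pow(5, Rational(1, 2)))) ≈ Add(45.000, Mul(-11.180, I)))
u = Rational(253, 2) (u = Add(-4, Add(135, Rational(-9, 2))) = Add(-4, Rational(261, 2)) = Rational(253, 2) ≈ 126.50)
Mul(u, U) = Mul(Rational(253, 2), Add(45, Mul(-5, I, Pow(5, Rational(1, 2))))) = Add(Rational(11385, 2), Mul(Rational(-1265, 2), I, Pow(5, Rational(1, 2))))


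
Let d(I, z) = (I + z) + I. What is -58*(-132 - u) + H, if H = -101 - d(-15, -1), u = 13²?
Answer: 17388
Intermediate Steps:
u = 169
d(I, z) = z + 2*I
H = -70 (H = -101 - (-1 + 2*(-15)) = -101 - (-1 - 30) = -101 - 1*(-31) = -101 + 31 = -70)
-58*(-132 - u) + H = -58*(-132 - 1*169) - 70 = -58*(-132 - 169) - 70 = -58*(-301) - 70 = 17458 - 70 = 17388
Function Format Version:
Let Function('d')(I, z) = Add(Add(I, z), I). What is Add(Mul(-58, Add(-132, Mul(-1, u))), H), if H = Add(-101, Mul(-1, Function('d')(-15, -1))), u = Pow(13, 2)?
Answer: 17388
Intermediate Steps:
u = 169
Function('d')(I, z) = Add(z, Mul(2, I))
H = -70 (H = Add(-101, Mul(-1, Add(-1, Mul(2, -15)))) = Add(-101, Mul(-1, Add(-1, -30))) = Add(-101, Mul(-1, -31)) = Add(-101, 31) = -70)
Add(Mul(-58, Add(-132, Mul(-1, u))), H) = Add(Mul(-58, Add(-132, Mul(-1, 169))), -70) = Add(Mul(-58, Add(-132, -169)), -70) = Add(Mul(-58, -301), -70) = Add(17458, -70) = 17388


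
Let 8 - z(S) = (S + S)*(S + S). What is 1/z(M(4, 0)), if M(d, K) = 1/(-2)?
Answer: ⅐ ≈ 0.14286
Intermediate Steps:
M(d, K) = -½ (M(d, K) = 1*(-½) = -½)
z(S) = 8 - 4*S² (z(S) = 8 - (S + S)*(S + S) = 8 - 2*S*2*S = 8 - 4*S²)
1/z(M(4, 0)) = 1/(8 - 4*(-½)²) = 1/(8 - 4*¼) = 1/(8 - 1) = 1/7 = ⅐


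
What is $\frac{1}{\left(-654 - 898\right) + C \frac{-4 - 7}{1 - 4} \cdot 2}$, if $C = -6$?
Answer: $- \frac{1}{1596} \approx -0.00062657$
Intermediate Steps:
$\frac{1}{\left(-654 - 898\right) + C \frac{-4 - 7}{1 - 4} \cdot 2} = \frac{1}{\left(-654 - 898\right) + - 6 \frac{-4 - 7}{1 - 4} \cdot 2} = \frac{1}{\left(-654 - 898\right) + - 6 \left(- \frac{11}{-3}\right) 2} = \frac{1}{-1552 + - 6 \left(\left(-11\right) \left(- \frac{1}{3}\right)\right) 2} = \frac{1}{-1552 + \left(-6\right) \frac{11}{3} \cdot 2} = \frac{1}{-1552 - 44} = \frac{1}{-1596} = - \frac{1}{1596}$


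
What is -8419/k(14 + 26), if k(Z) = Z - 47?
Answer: 8419/7 ≈ 1202.7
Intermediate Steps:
k(Z) = -47 + Z
-8419/k(14 + 26) = -8419/(-47 + (14 + 26)) = -8419/(-47 + 40) = -8419/(-7) = -8419*(-⅐) = 8419/7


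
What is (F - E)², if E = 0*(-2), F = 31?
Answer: 961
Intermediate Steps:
E = 0
(F - E)² = (31 - 1*0)² = (31 + 0)² = 31² = 961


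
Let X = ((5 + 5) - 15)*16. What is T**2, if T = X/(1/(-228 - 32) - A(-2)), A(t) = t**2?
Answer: 432640000/1083681 ≈ 399.23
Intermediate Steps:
X = -80 (X = (10 - 15)*16 = -5*16 = -80)
T = 20800/1041 (T = -80/(1/(-228 - 32) - 1*(-2)**2) = -80/(1/(-260) - 1*4) = -80/(-1/260 - 4) = -80/(-1041/260) = -80*(-260/1041) = 20800/1041 ≈ 19.981)
T**2 = (20800/1041)**2 = 432640000/1083681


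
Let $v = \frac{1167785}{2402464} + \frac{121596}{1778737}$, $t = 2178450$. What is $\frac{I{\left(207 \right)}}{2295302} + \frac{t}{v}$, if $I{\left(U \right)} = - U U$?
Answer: $\frac{21367615351703323723245639}{5438287490549081878} \approx 3.9291 \cdot 10^{6}$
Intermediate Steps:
$v = \frac{2369312400089}{4273351607968}$ ($v = 1167785 \cdot \frac{1}{2402464} + 121596 \cdot \frac{1}{1778737} = \frac{1167785}{2402464} + \frac{121596}{1778737} = \frac{2369312400089}{4273351607968} \approx 0.55444$)
$I{\left(U \right)} = - U^{2}$
$\frac{I{\left(207 \right)}}{2295302} + \frac{t}{v} = \frac{\left(-1\right) 207^{2}}{2295302} + \frac{2178450}{\frac{2369312400089}{4273351607968}} = \left(-1\right) 42849 \cdot \frac{1}{2295302} + 2178450 \cdot \frac{4273351607968}{2369312400089} = \left(-42849\right) \frac{1}{2295302} + \frac{9309282810377889600}{2369312400089} = - \frac{42849}{2295302} + \frac{9309282810377889600}{2369312400089} = \frac{21367615351703323723245639}{5438287490549081878}$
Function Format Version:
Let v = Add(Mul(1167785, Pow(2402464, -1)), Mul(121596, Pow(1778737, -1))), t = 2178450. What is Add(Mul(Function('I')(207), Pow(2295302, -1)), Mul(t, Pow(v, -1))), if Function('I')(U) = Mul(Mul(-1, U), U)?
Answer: Rational(21367615351703323723245639, 5438287490549081878) ≈ 3.9291e+6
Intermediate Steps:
v = Rational(2369312400089, 4273351607968) (v = Add(Mul(1167785, Rational(1, 2402464)), Mul(121596, Rational(1, 1778737))) = Add(Rational(1167785, 2402464), Rational(121596, 1778737)) = Rational(2369312400089, 4273351607968) ≈ 0.55444)
Function('I')(U) = Mul(-1, Pow(U, 2))
Add(Mul(Function('I')(207), Pow(2295302, -1)), Mul(t, Pow(v, -1))) = Add(Mul(Mul(-1, Pow(207, 2)), Pow(2295302, -1)), Mul(2178450, Pow(Rational(2369312400089, 4273351607968), -1))) = Add(Mul(Mul(-1, 42849), Rational(1, 2295302)), Mul(2178450, Rational(4273351607968, 2369312400089))) = Add(Mul(-42849, Rational(1, 2295302)), Rational(9309282810377889600, 2369312400089)) = Add(Rational(-42849, 2295302), Rational(9309282810377889600, 2369312400089)) = Rational(21367615351703323723245639, 5438287490549081878)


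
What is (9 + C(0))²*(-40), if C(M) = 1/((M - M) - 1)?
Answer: -2560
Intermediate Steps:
C(M) = -1 (C(M) = 1/(0 - 1) = 1/(-1) = -1)
(9 + C(0))²*(-40) = (9 - 1)²*(-40) = 8²*(-40) = 64*(-40) = -2560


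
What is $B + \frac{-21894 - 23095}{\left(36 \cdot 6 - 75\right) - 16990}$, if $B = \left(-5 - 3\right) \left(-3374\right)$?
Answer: $\frac{64976171}{2407} \approx 26995.0$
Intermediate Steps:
$B = 26992$ ($B = \left(-8\right) \left(-3374\right) = 26992$)
$B + \frac{-21894 - 23095}{\left(36 \cdot 6 - 75\right) - 16990} = 26992 + \frac{-21894 - 23095}{\left(36 \cdot 6 - 75\right) - 16990} = 26992 - \frac{44989}{\left(216 - 75\right) - 16990} = 26992 - \frac{44989}{141 - 16990} = 26992 - \frac{44989}{-16849} = 26992 - - \frac{6427}{2407} = 26992 + \frac{6427}{2407} = \frac{64976171}{2407}$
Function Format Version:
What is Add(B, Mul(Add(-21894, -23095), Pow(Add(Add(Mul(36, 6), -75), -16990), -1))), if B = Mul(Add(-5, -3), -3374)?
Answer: Rational(64976171, 2407) ≈ 26995.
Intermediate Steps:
B = 26992 (B = Mul(-8, -3374) = 26992)
Add(B, Mul(Add(-21894, -23095), Pow(Add(Add(Mul(36, 6), -75), -16990), -1))) = Add(26992, Mul(Add(-21894, -23095), Pow(Add(Add(Mul(36, 6), -75), -16990), -1))) = Add(26992, Mul(-44989, Pow(Add(Add(216, -75), -16990), -1))) = Add(26992, Mul(-44989, Pow(Add(141, -16990), -1))) = Add(26992, Mul(-44989, Pow(-16849, -1))) = Add(26992, Mul(-44989, Rational(-1, 16849))) = Add(26992, Rational(6427, 2407)) = Rational(64976171, 2407)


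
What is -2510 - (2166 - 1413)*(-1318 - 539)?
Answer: 1395811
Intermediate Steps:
-2510 - (2166 - 1413)*(-1318 - 539) = -2510 - 753*(-1857) = -2510 - 1*(-1398321) = -2510 + 1398321 = 1395811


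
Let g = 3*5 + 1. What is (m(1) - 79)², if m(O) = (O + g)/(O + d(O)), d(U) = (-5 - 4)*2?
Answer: 6400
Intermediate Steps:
d(U) = -18 (d(U) = -9*2 = -18)
g = 16 (g = 15 + 1 = 16)
m(O) = (16 + O)/(-18 + O) (m(O) = (O + 16)/(O - 18) = (16 + O)/(-18 + O))
(m(1) - 79)² = ((16 + 1)/(-18 + 1) - 79)² = (17/(-17) - 79)² = (-1/17*17 - 79)² = (-1 - 79)² = (-80)² = 6400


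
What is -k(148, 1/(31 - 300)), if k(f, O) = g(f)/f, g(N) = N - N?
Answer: 0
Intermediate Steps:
g(N) = 0
k(f, O) = 0 (k(f, O) = 0/f = 0)
-k(148, 1/(31 - 300)) = -1*0 = 0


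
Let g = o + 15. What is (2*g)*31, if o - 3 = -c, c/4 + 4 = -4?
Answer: 3100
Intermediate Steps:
c = -32 (c = -16 + 4*(-4) = -16 - 16 = -32)
o = 35 (o = 3 - 1*(-32) = 3 + 32 = 35)
g = 50 (g = 35 + 15 = 50)
(2*g)*31 = (2*50)*31 = 100*31 = 3100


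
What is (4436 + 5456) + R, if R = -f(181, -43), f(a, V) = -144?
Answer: 10036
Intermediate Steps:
R = 144 (R = -1*(-144) = 144)
(4436 + 5456) + R = (4436 + 5456) + 144 = 9892 + 144 = 10036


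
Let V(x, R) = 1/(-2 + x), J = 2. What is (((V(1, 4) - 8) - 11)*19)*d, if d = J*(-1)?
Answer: 760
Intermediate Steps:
d = -2 (d = 2*(-1) = -2)
(((V(1, 4) - 8) - 11)*19)*d = (((1/(-2 + 1) - 8) - 11)*19)*(-2) = (((1/(-1) - 8) - 11)*19)*(-2) = (((-1 - 8) - 11)*19)*(-2) = ((-9 - 11)*19)*(-2) = -20*19*(-2) = -380*(-2) = 760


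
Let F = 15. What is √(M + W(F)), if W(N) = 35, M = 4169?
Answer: 2*√1051 ≈ 64.838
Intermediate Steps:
√(M + W(F)) = √(4169 + 35) = √4204 = 2*√1051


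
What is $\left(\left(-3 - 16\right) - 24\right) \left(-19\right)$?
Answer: $817$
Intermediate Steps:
$\left(\left(-3 - 16\right) - 24\right) \left(-19\right) = \left(-19 - 24\right) \left(-19\right) = \left(-43\right) \left(-19\right) = 817$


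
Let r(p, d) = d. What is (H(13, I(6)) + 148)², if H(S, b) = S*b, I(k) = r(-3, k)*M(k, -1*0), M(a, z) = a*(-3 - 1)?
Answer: 2972176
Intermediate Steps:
M(a, z) = -4*a (M(a, z) = a*(-4) = -4*a)
I(k) = -4*k² (I(k) = k*(-4*k) = -4*k²)
(H(13, I(6)) + 148)² = (13*(-4*6²) + 148)² = (13*(-4*36) + 148)² = (13*(-144) + 148)² = (-1872 + 148)² = (-1724)² = 2972176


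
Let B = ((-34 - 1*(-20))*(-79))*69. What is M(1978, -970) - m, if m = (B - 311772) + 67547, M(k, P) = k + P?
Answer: 168919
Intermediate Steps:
M(k, P) = P + k
B = 76314 (B = ((-34 + 20)*(-79))*69 = -14*(-79)*69 = 1106*69 = 76314)
m = -167911 (m = (76314 - 311772) + 67547 = -235458 + 67547 = -167911)
M(1978, -970) - m = (-970 + 1978) - 1*(-167911) = 1008 + 167911 = 168919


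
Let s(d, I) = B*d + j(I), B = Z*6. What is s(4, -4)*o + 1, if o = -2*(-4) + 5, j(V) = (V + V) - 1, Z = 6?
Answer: 1756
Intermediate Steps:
B = 36 (B = 6*6 = 36)
j(V) = -1 + 2*V (j(V) = 2*V - 1 = -1 + 2*V)
o = 13 (o = 8 + 5 = 13)
s(d, I) = -1 + 2*I + 36*d (s(d, I) = 36*d + (-1 + 2*I) = -1 + 2*I + 36*d)
s(4, -4)*o + 1 = (-1 + 2*(-4) + 36*4)*13 + 1 = (-1 - 8 + 144)*13 + 1 = 135*13 + 1 = 1755 + 1 = 1756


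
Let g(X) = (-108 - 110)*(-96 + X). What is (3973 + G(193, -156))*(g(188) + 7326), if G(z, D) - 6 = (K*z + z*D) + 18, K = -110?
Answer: 602650930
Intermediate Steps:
g(X) = 20928 - 218*X (g(X) = -218*(-96 + X) = 20928 - 218*X)
G(z, D) = 24 - 110*z + D*z (G(z, D) = 6 + ((-110*z + z*D) + 18) = 6 + ((-110*z + D*z) + 18) = 6 + (18 - 110*z + D*z) = 24 - 110*z + D*z)
(3973 + G(193, -156))*(g(188) + 7326) = (3973 + (24 - 110*193 - 156*193))*((20928 - 218*188) + 7326) = (3973 + (24 - 21230 - 30108))*((20928 - 40984) + 7326) = (3973 - 51314)*(-20056 + 7326) = -47341*(-12730) = 602650930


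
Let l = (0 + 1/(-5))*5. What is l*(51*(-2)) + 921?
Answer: 1023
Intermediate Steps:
l = -1 (l = (0 - ⅕)*5 = -⅕*5 = -1)
l*(51*(-2)) + 921 = -51*(-2) + 921 = -1*(-102) + 921 = 102 + 921 = 1023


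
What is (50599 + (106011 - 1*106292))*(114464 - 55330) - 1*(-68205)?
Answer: 2975572817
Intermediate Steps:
(50599 + (106011 - 1*106292))*(114464 - 55330) - 1*(-68205) = (50599 + (106011 - 106292))*59134 + 68205 = (50599 - 281)*59134 + 68205 = 50318*59134 + 68205 = 2975504612 + 68205 = 2975572817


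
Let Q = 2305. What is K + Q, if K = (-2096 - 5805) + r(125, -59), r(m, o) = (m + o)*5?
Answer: -5266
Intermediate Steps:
r(m, o) = 5*m + 5*o
K = -7571 (K = (-2096 - 5805) + (5*125 + 5*(-59)) = -7901 + (625 - 295) = -7901 + 330 = -7571)
K + Q = -7571 + 2305 = -5266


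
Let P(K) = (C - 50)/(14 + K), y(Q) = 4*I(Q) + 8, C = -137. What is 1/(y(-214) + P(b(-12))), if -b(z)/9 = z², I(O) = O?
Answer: -1282/1086949 ≈ -0.0011794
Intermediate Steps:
y(Q) = 8 + 4*Q (y(Q) = 4*Q + 8 = 8 + 4*Q)
b(z) = -9*z²
P(K) = -187/(14 + K) (P(K) = (-137 - 50)/(14 + K) = -187/(14 + K))
1/(y(-214) + P(b(-12))) = 1/((8 + 4*(-214)) - 187/(14 - 9*(-12)²)) = 1/((8 - 856) - 187/(14 - 9*144)) = 1/(-848 - 187/(14 - 1296)) = 1/(-848 - 187/(-1282)) = 1/(-848 - 187*(-1/1282)) = 1/(-848 + 187/1282) = 1/(-1086949/1282) = -1282/1086949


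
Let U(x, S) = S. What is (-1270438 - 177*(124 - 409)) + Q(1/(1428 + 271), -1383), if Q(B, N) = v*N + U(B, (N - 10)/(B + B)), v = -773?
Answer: -2668575/2 ≈ -1.3343e+6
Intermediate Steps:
Q(B, N) = -773*N + (-10 + N)/(2*B) (Q(B, N) = -773*N + (N - 10)/(B + B) = -773*N + (-10 + N)/((2*B)) = -773*N + (-10 + N)*(1/(2*B)) = -773*N + (-10 + N)/(2*B))
(-1270438 - 177*(124 - 409)) + Q(1/(1428 + 271), -1383) = (-1270438 - 177*(124 - 409)) + (-10 - 1383 - 1546*(-1383)/(1428 + 271))/(2*(1/(1428 + 271))) = (-1270438 - 177*(-285)) + (-10 - 1383 - 1546*(-1383)/1699)/(2*(1/1699)) = (-1270438 + 50445) + (-10 - 1383 - 1546*1/1699*(-1383))/(2*(1/1699)) = -1219993 + (½)*1699*(-10 - 1383 + 2138118/1699) = -1219993 + (½)*1699*(-228589/1699) = -1219993 - 228589/2 = -2668575/2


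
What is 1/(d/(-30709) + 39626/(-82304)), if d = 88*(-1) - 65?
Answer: -1263736768/602141161 ≈ -2.0987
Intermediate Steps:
d = -153 (d = -88 - 65 = -153)
1/(d/(-30709) + 39626/(-82304)) = 1/(-153/(-30709) + 39626/(-82304)) = 1/(-153*(-1/30709) + 39626*(-1/82304)) = 1/(153/30709 - 19813/41152) = 1/(-602141161/1263736768) = -1263736768/602141161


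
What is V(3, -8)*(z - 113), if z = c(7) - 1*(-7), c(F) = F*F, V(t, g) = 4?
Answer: -228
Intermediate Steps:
c(F) = F**2
z = 56 (z = 7**2 - 1*(-7) = 49 + 7 = 56)
V(3, -8)*(z - 113) = 4*(56 - 113) = 4*(-57) = -228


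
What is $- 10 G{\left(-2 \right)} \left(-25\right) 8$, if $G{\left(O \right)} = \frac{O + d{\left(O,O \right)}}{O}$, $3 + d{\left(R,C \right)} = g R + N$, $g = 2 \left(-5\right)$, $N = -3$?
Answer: $-12000$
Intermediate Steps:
$g = -10$
$d{\left(R,C \right)} = -6 - 10 R$ ($d{\left(R,C \right)} = -3 - \left(3 + 10 R\right) = -6 - 10 R$)
$G{\left(O \right)} = \frac{-6 - 9 O}{O}$ ($G{\left(O \right)} = \frac{O - \left(6 + 10 O\right)}{O} = \frac{-6 - 9 O}{O}$)
$- 10 G{\left(-2 \right)} \left(-25\right) 8 = - 10 \left(-9 - \frac{6}{-2}\right) \left(-25\right) 8 = - 10 \left(-9 - -3\right) \left(-25\right) 8 = - 10 \left(-9 + 3\right) \left(-25\right) 8 = \left(-10\right) \left(-6\right) \left(-25\right) 8 = 60 \left(-25\right) 8 = \left(-1500\right) 8 = -12000$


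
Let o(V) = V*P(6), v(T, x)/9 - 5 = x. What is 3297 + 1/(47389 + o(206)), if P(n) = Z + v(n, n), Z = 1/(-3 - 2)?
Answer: 1116723578/338709 ≈ 3297.0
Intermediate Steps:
v(T, x) = 45 + 9*x
Z = -1/5 (Z = 1/(-5) = -1/5 ≈ -0.20000)
P(n) = 224/5 + 9*n (P(n) = -1/5 + (45 + 9*n) = 224/5 + 9*n)
o(V) = 494*V/5 (o(V) = V*(224/5 + 9*6) = V*(224/5 + 54) = V*(494/5) = 494*V/5)
3297 + 1/(47389 + o(206)) = 3297 + 1/(47389 + (494/5)*206) = 3297 + 1/(47389 + 101764/5) = 3297 + 1/(338709/5) = 3297 + 5/338709 = 1116723578/338709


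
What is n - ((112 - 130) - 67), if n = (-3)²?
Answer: 94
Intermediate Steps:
n = 9
n - ((112 - 130) - 67) = 9 - ((112 - 130) - 67) = 9 - (-18 - 67) = 9 - 1*(-85) = 9 + 85 = 94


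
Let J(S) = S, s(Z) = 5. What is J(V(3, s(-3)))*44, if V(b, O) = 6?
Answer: 264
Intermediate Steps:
J(V(3, s(-3)))*44 = 6*44 = 264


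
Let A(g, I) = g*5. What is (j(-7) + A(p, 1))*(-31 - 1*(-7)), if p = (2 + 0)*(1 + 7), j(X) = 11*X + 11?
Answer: -336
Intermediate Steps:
j(X) = 11 + 11*X
p = 16 (p = 2*8 = 16)
A(g, I) = 5*g
(j(-7) + A(p, 1))*(-31 - 1*(-7)) = ((11 + 11*(-7)) + 5*16)*(-31 - 1*(-7)) = ((11 - 77) + 80)*(-31 + 7) = (-66 + 80)*(-24) = 14*(-24) = -336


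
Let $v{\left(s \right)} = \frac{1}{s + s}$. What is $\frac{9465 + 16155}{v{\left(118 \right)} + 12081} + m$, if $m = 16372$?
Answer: $\frac{46684533844}{2851117} \approx 16374.0$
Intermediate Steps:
$v{\left(s \right)} = \frac{1}{2 s}$
$\frac{9465 + 16155}{v{\left(118 \right)} + 12081} + m = \frac{9465 + 16155}{\frac{1}{2 \cdot 118} + 12081} + 16372 = \frac{25620}{\frac{1}{2} \cdot \frac{1}{118} + 12081} + 16372 = \frac{25620}{\frac{1}{236} + 12081} + 16372 = \frac{25620}{\frac{2851117}{236}} + 16372 = 25620 \cdot \frac{236}{2851117} + 16372 = \frac{6046320}{2851117} + 16372 = \frac{46684533844}{2851117}$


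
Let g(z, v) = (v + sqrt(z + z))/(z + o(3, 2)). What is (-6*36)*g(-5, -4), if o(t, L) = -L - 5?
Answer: -72 + 18*I*sqrt(10) ≈ -72.0 + 56.921*I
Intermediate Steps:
o(t, L) = -5 - L
g(z, v) = (v + sqrt(2)*sqrt(z))/(-7 + z) (g(z, v) = (v + sqrt(z + z))/(z + (-5 - 1*2)) = (v + sqrt(2*z))/(z + (-5 - 2)) = (v + sqrt(2)*sqrt(z))/(z - 7) = (v + sqrt(2)*sqrt(z))/(-7 + z))
(-6*36)*g(-5, -4) = (-6*36)*((-4 + sqrt(2)*sqrt(-5))/(-7 - 5)) = -216*(-4 + sqrt(2)*(I*sqrt(5)))/(-12) = -(-18)*(-4 + I*sqrt(10)) = -216*(1/3 - I*sqrt(10)/12) = -72 + 18*I*sqrt(10)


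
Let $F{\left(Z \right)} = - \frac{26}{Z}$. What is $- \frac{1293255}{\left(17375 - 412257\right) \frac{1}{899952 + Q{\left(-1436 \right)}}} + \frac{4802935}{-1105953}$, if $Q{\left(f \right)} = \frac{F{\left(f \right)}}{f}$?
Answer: $\frac{1327145160917371201800085}{450280244059688208} \approx 2.9474 \cdot 10^{6}$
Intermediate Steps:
$Q{\left(f \right)} = - \frac{26}{f^{2}}$ ($Q{\left(f \right)} = \frac{\left(-26\right) \frac{1}{f}}{f} = - \frac{26}{f^{2}}$)
$- \frac{1293255}{\left(17375 - 412257\right) \frac{1}{899952 + Q{\left(-1436 \right)}}} + \frac{4802935}{-1105953} = - \frac{1293255}{\left(17375 - 412257\right) \frac{1}{899952 - \frac{26}{2062096}}} + \frac{4802935}{-1105953} = - \frac{1293255}{\left(17375 - 412257\right) \frac{1}{899952 - \frac{13}{1031048}}} + 4802935 \left(- \frac{1}{1105953}\right) = - \frac{1293255}{\left(-394882\right) \frac{1}{899952 - \frac{13}{1031048}}} - \frac{4802935}{1105953} = - \frac{1293255}{\left(-394882\right) \frac{1}{\frac{927893709683}{1031048}}} - \frac{4802935}{1105953} = - \frac{1293255}{\left(-394882\right) \frac{1031048}{927893709683}} - \frac{4802935}{1105953} = - \frac{1293255}{- \frac{407142296336}{927893709683}} - \frac{4802935}{1105953} = \left(-1293255\right) \left(- \frac{927893709683}{407142296336}\right) - \frac{4802935}{1105953} = \frac{1200003179516088165}{407142296336} - \frac{4802935}{1105953} = \frac{1327145160917371201800085}{450280244059688208}$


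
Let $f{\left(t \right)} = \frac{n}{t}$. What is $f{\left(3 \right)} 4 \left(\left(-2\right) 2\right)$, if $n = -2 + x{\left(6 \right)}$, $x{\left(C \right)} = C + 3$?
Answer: $- \frac{112}{3} \approx -37.333$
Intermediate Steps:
$x{\left(C \right)} = 3 + C$
$n = 7$ ($n = -2 + \left(3 + 6\right) = -2 + 9 = 7$)
$f{\left(t \right)} = \frac{7}{t}$
$f{\left(3 \right)} 4 \left(\left(-2\right) 2\right) = \frac{7}{3} \cdot 4 \left(\left(-2\right) 2\right) = 7 \cdot \frac{1}{3} \cdot 4 \left(-4\right) = \frac{7}{3} \cdot 4 \left(-4\right) = \frac{28}{3} \left(-4\right) = - \frac{112}{3}$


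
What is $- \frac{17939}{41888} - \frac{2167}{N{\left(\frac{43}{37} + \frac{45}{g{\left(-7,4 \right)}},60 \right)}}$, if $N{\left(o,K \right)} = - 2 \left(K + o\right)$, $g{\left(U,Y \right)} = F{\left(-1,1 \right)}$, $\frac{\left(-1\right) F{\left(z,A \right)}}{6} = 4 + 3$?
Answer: $\frac{1350081083}{76696928} \approx 17.603$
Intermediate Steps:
$F{\left(z,A \right)} = -42$ ($F{\left(z,A \right)} = - 6 \left(4 + 3\right) = \left(-6\right) 7 = -42$)
$g{\left(U,Y \right)} = -42$
$N{\left(o,K \right)} = - 2 K - 2 o$
$- \frac{17939}{41888} - \frac{2167}{N{\left(\frac{43}{37} + \frac{45}{g{\left(-7,4 \right)}},60 \right)}} = - \frac{17939}{41888} - \frac{2167}{\left(-2\right) 60 - 2 \left(\frac{43}{37} + \frac{45}{-42}\right)} = \left(-17939\right) \frac{1}{41888} - \frac{2167}{-120 - 2 \left(43 \cdot \frac{1}{37} + 45 \left(- \frac{1}{42}\right)\right)} = - \frac{17939}{41888} - \frac{2167}{-120 - 2 \left(\frac{43}{37} - \frac{15}{14}\right)} = - \frac{17939}{41888} - \frac{2167}{-120 - \frac{47}{259}} = - \frac{17939}{41888} - \frac{2167}{- \frac{31127}{259}} = - \frac{17939}{41888} - - \frac{561253}{31127} = - \frac{17939}{41888} + \frac{561253}{31127} = \frac{1350081083}{76696928}$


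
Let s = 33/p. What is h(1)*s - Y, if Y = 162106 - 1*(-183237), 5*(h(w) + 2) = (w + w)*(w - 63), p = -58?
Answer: -50072524/145 ≈ -3.4533e+5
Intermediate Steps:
h(w) = -2 + 2*w*(-63 + w)/5 (h(w) = -2 + ((w + w)*(w - 63))/5 = -2 + ((2*w)*(-63 + w))/5 = -2 + (2*w*(-63 + w))/5 = -2 + 2*w*(-63 + w)/5)
s = -33/58 (s = 33/(-58) = 33*(-1/58) = -33/58 ≈ -0.56897)
Y = 345343 (Y = 162106 + 183237 = 345343)
h(1)*s - Y = (-2 - 126/5*1 + (⅖)*1²)*(-33/58) - 1*345343 = (-2 - 126/5 + (⅖)*1)*(-33/58) - 345343 = (-2 - 126/5 + ⅖)*(-33/58) - 345343 = -134/5*(-33/58) - 345343 = 2211/145 - 345343 = -50072524/145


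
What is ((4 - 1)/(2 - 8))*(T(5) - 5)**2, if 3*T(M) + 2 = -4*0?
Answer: -289/18 ≈ -16.056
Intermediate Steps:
T(M) = -2/3 (T(M) = -2/3 + (-4*0)/3 = -2/3 + (1/3)*0 = -2/3 + 0 = -2/3)
((4 - 1)/(2 - 8))*(T(5) - 5)**2 = ((4 - 1)/(2 - 8))*(-2/3 - 5)**2 = (3/(-6))*(-17/3)**2 = (3*(-1/6))*(289/9) = -1/2*289/9 = -289/18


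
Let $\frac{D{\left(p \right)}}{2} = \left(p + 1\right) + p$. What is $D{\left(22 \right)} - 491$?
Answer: $-401$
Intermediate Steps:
$D{\left(p \right)} = 2 + 4 p$ ($D{\left(p \right)} = 2 \left(\left(p + 1\right) + p\right) = 2 \left(\left(1 + p\right) + p\right) = 2 \left(1 + 2 p\right) = 2 + 4 p$)
$D{\left(22 \right)} - 491 = \left(2 + 4 \cdot 22\right) - 491 = \left(2 + 88\right) - 491 = 90 - 491 = -401$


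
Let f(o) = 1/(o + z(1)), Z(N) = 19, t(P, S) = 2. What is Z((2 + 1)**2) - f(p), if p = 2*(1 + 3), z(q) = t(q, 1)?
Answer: 189/10 ≈ 18.900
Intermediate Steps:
z(q) = 2
p = 8 (p = 2*4 = 8)
f(o) = 1/(2 + o) (f(o) = 1/(o + 2) = 1/(2 + o))
Z((2 + 1)**2) - f(p) = 19 - 1/(2 + 8) = 19 - 1/10 = 189/10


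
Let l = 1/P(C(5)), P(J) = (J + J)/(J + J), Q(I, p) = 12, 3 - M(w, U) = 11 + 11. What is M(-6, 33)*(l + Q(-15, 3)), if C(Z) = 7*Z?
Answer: -247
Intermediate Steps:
M(w, U) = -19 (M(w, U) = 3 - (11 + 11) = 3 - 1*22 = 3 - 22 = -19)
P(J) = 1 (P(J) = (2*J)/((2*J)) = (2*J)*(1/(2*J)) = 1)
l = 1 (l = 1/1 = 1)
M(-6, 33)*(l + Q(-15, 3)) = -19*(1 + 12) = -19*13 = -247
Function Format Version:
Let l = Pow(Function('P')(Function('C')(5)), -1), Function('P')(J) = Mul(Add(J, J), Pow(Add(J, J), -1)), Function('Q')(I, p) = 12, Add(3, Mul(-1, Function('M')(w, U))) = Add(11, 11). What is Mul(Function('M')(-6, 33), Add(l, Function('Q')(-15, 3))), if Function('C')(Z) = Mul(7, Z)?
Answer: -247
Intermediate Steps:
Function('M')(w, U) = -19 (Function('M')(w, U) = Add(3, Mul(-1, Add(11, 11))) = Add(3, Mul(-1, 22)) = Add(3, -22) = -19)
Function('P')(J) = 1 (Function('P')(J) = Mul(Mul(2, J), Pow(Mul(2, J), -1)) = Mul(Mul(2, J), Mul(Rational(1, 2), Pow(J, -1))) = 1)
l = 1 (l = Pow(1, -1) = 1)
Mul(Function('M')(-6, 33), Add(l, Function('Q')(-15, 3))) = Mul(-19, Add(1, 12)) = Mul(-19, 13) = -247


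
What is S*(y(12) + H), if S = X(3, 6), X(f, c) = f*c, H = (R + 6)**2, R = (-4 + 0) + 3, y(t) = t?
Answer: 666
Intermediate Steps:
R = -1 (R = -4 + 3 = -1)
H = 25 (H = (-1 + 6)**2 = 5**2 = 25)
X(f, c) = c*f
S = 18 (S = 6*3 = 18)
S*(y(12) + H) = 18*(12 + 25) = 18*37 = 666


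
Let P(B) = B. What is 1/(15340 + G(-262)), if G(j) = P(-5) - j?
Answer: 1/15597 ≈ 6.4115e-5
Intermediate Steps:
G(j) = -5 - j
1/(15340 + G(-262)) = 1/(15340 + (-5 - 1*(-262))) = 1/(15340 + (-5 + 262)) = 1/(15340 + 257) = 1/15597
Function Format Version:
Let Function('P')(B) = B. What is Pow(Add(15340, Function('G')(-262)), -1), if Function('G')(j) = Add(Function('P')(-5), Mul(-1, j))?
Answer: Rational(1, 15597) ≈ 6.4115e-5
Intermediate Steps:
Function('G')(j) = Add(-5, Mul(-1, j))
Pow(Add(15340, Function('G')(-262)), -1) = Pow(Add(15340, Add(-5, Mul(-1, -262))), -1) = Pow(Add(15340, Add(-5, 262)), -1) = Pow(Add(15340, 257), -1) = Pow(15597, -1) = Rational(1, 15597)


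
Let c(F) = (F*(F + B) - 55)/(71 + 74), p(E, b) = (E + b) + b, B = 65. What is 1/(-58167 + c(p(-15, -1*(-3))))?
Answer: -145/8434774 ≈ -1.7191e-5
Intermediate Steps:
p(E, b) = E + 2*b
c(F) = -11/29 + F*(65 + F)/145 (c(F) = (F*(F + 65) - 55)/(71 + 74) = (F*(65 + F) - 55)/145 = (-55 + F*(65 + F))*(1/145) = -11/29 + F*(65 + F)/145)
1/(-58167 + c(p(-15, -1*(-3)))) = 1/(-58167 + (-11/29 + (-15 + 2*(-1*(-3)))**2/145 + 13*(-15 + 2*(-1*(-3)))/29)) = 1/(-58167 + (-11/29 + (-15 + 2*3)**2/145 + 13*(-15 + 2*3)/29)) = 1/(-58167 + (-11/29 + (-15 + 6)**2/145 + 13*(-15 + 6)/29)) = 1/(-58167 + (-11/29 + (1/145)*(-9)**2 + (13/29)*(-9))) = 1/(-58167 + (-11/29 + (1/145)*81 - 117/29)) = 1/(-58167 + (-11/29 + 81/145 - 117/29)) = 1/(-58167 - 559/145) = 1/(-8434774/145) = -145/8434774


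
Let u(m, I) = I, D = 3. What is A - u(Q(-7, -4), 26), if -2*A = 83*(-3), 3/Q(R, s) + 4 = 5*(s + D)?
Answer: 197/2 ≈ 98.500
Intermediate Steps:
Q(R, s) = 3/(11 + 5*s) (Q(R, s) = 3/(-4 + 5*(s + 3)) = 3/(-4 + 5*(3 + s)) = 3/(-4 + (15 + 5*s)) = 3/(11 + 5*s))
A = 249/2 (A = -83*(-3)/2 = -½*(-249) = 249/2 ≈ 124.50)
A - u(Q(-7, -4), 26) = 249/2 - 1*26 = 249/2 - 26 = 197/2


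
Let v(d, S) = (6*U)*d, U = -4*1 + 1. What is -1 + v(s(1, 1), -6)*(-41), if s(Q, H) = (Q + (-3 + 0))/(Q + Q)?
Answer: -739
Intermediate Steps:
s(Q, H) = (-3 + Q)/(2*Q) (s(Q, H) = (Q - 3)/((2*Q)) = (-3 + Q)*(1/(2*Q)) = (-3 + Q)/(2*Q))
U = -3 (U = -4 + 1 = -3)
v(d, S) = -18*d (v(d, S) = (6*(-3))*d = -18*d)
-1 + v(s(1, 1), -6)*(-41) = -1 - 9*(-3 + 1)/1*(-41) = -1 - 9*(-2)*(-41) = -1 - 18*(-1)*(-41) = -1 + 18*(-41) = -1 - 738 = -739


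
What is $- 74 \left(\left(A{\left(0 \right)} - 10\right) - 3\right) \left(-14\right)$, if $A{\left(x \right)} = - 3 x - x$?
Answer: $-13468$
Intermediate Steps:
$A{\left(x \right)} = - 4 x$
$- 74 \left(\left(A{\left(0 \right)} - 10\right) - 3\right) \left(-14\right) = - 74 \left(\left(\left(-4\right) 0 - 10\right) - 3\right) \left(-14\right) = - 74 \left(\left(0 - 10\right) - 3\right) \left(-14\right) = - 74 \left(-10 - 3\right) \left(-14\right) = \left(-74\right) \left(-13\right) \left(-14\right) = 962 \left(-14\right) = -13468$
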